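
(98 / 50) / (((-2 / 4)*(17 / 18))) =-1764 / 425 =-4.15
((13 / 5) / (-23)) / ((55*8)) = -13 / 50600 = -0.00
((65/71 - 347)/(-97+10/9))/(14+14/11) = 202719/857822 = 0.24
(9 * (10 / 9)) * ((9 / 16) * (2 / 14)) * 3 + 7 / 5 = 3.81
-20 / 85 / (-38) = 2 / 323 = 0.01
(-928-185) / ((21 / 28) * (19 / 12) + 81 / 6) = -17808 / 235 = -75.78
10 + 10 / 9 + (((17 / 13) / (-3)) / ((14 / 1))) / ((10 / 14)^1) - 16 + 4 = -1091 / 1170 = -0.93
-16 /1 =-16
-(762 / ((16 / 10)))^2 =-226814.06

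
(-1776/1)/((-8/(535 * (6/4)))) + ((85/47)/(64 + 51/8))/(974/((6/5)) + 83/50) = 575122739452545/3228215539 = 178155.00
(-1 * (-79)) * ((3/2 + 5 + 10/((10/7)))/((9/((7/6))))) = 553/4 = 138.25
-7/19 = -0.37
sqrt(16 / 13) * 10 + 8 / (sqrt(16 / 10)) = 17.42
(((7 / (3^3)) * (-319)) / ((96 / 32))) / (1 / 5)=-11165 / 81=-137.84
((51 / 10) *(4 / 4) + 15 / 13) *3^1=18.76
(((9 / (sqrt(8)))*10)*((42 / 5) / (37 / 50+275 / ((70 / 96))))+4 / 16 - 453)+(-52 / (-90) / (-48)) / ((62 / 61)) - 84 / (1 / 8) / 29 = -924188177 / 1941840+66150*sqrt(2) / 132259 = -475.23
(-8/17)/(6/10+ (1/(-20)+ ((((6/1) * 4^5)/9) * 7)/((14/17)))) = -480/5919281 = -0.00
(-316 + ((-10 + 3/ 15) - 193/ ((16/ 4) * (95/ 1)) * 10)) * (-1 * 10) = 62867/ 19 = 3308.79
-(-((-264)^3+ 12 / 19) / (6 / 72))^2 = -17599212104338854144 / 361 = -48751280067420648.60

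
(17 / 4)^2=289 / 16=18.06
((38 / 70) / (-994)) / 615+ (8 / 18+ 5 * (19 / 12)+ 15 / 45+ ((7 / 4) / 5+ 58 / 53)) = 34491533569 / 3401940150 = 10.14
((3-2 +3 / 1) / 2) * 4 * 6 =48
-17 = -17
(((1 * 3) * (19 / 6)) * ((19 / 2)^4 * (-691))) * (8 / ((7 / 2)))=-1710984409 / 14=-122213172.07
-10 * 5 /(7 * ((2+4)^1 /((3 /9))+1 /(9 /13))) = -0.37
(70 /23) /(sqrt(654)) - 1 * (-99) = 35 * sqrt(654) /7521 + 99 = 99.12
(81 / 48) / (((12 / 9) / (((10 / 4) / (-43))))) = -405 / 5504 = -0.07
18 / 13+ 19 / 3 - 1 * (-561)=568.72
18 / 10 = 9 / 5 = 1.80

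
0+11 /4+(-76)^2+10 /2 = 23135 /4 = 5783.75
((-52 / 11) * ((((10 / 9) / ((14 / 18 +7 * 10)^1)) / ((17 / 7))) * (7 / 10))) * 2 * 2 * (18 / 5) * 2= -576 / 935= -0.62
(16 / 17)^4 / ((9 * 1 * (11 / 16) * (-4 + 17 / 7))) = -7340032 / 90954369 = -0.08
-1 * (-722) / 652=361 / 326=1.11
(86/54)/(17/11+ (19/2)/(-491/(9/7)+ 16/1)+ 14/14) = 3115178/4928229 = 0.63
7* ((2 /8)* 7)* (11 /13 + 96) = 61691 /52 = 1186.37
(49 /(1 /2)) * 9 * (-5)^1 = -4410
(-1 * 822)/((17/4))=-193.41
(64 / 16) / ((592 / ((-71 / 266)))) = -71 / 39368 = -0.00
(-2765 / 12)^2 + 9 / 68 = 129969149 / 2448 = 53091.97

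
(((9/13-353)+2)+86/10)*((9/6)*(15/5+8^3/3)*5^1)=-11571931/26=-445074.27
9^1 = 9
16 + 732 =748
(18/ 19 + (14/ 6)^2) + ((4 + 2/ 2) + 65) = 13063/ 171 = 76.39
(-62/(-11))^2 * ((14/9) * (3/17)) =53816/6171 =8.72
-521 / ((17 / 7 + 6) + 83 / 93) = -339171 / 6068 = -55.90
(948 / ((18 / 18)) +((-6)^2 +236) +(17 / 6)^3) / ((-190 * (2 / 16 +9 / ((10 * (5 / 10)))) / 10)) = -122015 / 3591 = -33.98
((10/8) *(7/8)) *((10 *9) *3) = 4725/16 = 295.31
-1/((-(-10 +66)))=1/56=0.02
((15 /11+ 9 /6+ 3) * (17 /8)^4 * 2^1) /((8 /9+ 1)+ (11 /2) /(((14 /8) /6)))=678775167 /58888192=11.53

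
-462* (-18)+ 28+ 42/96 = 133511/16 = 8344.44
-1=-1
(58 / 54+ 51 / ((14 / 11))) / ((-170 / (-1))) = 15553 / 64260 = 0.24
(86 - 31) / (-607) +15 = 9050 / 607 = 14.91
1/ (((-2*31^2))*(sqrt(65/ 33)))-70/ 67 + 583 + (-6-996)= -28143/ 67-sqrt(2145)/ 124930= -420.05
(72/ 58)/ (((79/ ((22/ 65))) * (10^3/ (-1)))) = -99/ 18614375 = -0.00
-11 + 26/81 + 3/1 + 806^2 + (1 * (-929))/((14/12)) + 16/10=1839443356/2835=648833.64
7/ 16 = 0.44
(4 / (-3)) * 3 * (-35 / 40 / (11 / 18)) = 63 / 11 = 5.73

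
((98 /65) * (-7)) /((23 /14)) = -9604 /1495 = -6.42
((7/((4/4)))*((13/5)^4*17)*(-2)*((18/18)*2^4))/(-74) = 54380144/23125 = 2351.57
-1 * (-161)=161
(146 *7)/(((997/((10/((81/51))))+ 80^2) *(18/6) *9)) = 173740/30102813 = 0.01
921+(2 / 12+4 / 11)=60821 / 66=921.53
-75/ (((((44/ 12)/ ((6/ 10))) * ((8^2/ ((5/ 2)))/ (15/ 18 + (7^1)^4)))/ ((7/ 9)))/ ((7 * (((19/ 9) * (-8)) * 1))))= 335416025/ 3168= 105876.27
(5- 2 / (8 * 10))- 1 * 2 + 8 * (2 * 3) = 2039 / 40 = 50.98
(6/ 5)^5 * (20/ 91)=0.55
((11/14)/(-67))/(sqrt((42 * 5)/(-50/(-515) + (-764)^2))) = -11 * sqrt(325102674435)/10144470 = -0.62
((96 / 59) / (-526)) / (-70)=24 / 543095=0.00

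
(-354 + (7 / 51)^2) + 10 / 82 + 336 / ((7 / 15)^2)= 887571500 / 746487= 1189.00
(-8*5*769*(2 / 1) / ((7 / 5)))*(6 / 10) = -184560 / 7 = -26365.71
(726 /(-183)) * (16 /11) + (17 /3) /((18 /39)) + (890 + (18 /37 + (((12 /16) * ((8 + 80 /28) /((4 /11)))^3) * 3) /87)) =1281294785417 /808213644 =1585.34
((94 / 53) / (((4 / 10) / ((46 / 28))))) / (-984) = -0.01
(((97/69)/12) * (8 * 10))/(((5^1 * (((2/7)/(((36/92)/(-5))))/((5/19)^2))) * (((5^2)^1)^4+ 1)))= -3395/37298728297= -0.00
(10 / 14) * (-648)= -3240 / 7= -462.86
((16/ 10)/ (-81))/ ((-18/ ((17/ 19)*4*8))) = 2176/ 69255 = 0.03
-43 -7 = -50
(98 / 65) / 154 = 7 / 715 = 0.01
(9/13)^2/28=81/4732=0.02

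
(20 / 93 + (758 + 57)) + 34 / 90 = 1137752 / 1395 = 815.59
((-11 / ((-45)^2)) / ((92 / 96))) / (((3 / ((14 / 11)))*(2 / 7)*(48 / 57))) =-931 / 93150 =-0.01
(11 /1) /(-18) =-11 /18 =-0.61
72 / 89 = 0.81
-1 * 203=-203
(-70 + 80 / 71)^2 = 23912100 / 5041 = 4743.52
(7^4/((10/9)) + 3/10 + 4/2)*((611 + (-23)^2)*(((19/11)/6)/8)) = 976144/11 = 88740.36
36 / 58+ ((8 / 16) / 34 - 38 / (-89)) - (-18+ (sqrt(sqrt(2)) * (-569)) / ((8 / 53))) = 3345597 / 175508+ 30157 * 2^(1 / 4) / 8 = 4501.93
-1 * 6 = -6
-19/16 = -1.19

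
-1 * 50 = -50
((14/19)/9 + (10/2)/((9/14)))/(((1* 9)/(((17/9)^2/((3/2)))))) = 258944/124659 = 2.08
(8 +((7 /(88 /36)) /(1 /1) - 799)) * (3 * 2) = -52017 /11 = -4728.82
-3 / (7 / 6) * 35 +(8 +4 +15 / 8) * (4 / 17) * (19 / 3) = -2357 / 34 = -69.32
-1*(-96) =96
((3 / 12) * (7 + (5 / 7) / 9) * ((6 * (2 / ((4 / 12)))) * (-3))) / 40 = -669 / 140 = -4.78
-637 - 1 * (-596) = -41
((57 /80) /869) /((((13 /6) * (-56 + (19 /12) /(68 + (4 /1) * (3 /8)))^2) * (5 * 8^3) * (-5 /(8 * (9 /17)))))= -267615171 /6697099618752400000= -0.00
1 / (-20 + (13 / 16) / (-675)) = -10800 / 216013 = -0.05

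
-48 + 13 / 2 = -83 / 2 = -41.50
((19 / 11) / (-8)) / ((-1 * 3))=19 / 264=0.07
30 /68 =15 /34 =0.44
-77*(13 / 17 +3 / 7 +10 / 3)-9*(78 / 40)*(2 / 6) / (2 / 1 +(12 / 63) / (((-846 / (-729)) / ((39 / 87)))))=-351.37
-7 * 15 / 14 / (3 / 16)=-40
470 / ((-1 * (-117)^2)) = -470 / 13689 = -0.03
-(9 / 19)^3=-0.11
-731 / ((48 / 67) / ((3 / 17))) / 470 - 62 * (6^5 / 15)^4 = -4209005706407673533 / 940000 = -4477665645114.55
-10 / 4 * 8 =-20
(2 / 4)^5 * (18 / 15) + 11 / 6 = 449 / 240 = 1.87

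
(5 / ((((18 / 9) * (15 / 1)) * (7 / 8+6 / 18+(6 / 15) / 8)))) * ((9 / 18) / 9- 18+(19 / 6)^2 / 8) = -24035 / 10872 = -2.21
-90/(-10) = 9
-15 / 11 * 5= -75 / 11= -6.82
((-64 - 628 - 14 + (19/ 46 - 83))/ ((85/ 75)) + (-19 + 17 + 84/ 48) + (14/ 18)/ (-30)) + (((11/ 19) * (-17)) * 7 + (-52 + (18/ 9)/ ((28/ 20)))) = -22902080657/ 28081620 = -815.55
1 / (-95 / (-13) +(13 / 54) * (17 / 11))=7722 / 59303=0.13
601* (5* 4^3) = 192320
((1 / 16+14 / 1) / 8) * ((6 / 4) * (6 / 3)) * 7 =4725 / 128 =36.91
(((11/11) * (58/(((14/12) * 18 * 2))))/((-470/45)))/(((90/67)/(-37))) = 71891/19740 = 3.64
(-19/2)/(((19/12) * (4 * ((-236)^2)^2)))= -3/6204088832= -0.00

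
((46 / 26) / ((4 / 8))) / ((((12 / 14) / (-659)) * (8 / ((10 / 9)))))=-530495 / 1404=-377.85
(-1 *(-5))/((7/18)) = 90/7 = 12.86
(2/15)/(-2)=-1/15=-0.07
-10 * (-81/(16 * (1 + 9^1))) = 81/16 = 5.06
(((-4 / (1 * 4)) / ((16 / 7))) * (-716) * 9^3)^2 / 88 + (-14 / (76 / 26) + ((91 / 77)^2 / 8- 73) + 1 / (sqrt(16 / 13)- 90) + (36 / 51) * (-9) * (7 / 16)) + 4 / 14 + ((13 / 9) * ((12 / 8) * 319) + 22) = 1638606034749034008829 / 2765155392384- sqrt(13) / 26321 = 592590940.55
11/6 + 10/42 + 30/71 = 2.49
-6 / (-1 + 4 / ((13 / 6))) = -78 / 11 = -7.09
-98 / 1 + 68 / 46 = -2220 / 23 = -96.52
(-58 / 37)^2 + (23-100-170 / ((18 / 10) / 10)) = -1018.99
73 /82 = 0.89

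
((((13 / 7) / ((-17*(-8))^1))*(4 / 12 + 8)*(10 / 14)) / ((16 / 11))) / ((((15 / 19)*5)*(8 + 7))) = 2717 / 2878848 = 0.00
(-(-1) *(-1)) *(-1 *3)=3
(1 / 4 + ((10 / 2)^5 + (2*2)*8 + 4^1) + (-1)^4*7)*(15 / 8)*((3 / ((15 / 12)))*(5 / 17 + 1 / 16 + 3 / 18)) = 7460.53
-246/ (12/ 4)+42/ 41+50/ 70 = -23035/ 287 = -80.26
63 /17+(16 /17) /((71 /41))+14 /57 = 309251 /68799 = 4.49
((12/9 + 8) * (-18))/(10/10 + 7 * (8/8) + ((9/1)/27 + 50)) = -2.88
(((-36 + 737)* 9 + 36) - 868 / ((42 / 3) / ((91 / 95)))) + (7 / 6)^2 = 21501443 / 3420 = 6286.97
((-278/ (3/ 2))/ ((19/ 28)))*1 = -15568/ 57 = -273.12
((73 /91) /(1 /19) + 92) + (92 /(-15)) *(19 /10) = 652391 /6825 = 95.59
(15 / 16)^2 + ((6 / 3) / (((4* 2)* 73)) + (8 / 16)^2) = 21161 / 18688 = 1.13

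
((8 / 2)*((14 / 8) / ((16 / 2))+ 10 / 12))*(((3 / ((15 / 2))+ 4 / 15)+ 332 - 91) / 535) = 14645 / 7704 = 1.90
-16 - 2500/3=-2548/3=-849.33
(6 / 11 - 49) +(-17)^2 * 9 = 28078 / 11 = 2552.55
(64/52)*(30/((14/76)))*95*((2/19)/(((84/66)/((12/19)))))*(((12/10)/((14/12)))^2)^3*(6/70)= 165505114570752/1639365284375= 100.96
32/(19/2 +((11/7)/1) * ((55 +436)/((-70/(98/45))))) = -14400/6527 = -2.21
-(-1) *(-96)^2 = 9216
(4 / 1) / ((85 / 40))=32 / 17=1.88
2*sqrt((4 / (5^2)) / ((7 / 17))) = 1.25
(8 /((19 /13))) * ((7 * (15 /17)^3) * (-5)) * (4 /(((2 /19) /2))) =-49140000 /4913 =-10002.04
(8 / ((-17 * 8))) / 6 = -1 / 102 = -0.01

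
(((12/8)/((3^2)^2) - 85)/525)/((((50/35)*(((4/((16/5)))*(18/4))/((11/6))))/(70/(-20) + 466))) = -1867723/109350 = -17.08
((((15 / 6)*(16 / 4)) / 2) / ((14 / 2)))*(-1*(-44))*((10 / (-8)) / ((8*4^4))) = -275 / 14336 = -0.02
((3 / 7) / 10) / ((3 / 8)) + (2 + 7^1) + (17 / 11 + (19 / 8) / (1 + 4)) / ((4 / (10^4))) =3896393 / 770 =5060.25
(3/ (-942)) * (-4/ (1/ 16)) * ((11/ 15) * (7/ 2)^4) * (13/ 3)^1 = 686686/ 7065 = 97.20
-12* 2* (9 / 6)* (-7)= 252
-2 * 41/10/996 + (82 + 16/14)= 2898073/34860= 83.13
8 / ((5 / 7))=11.20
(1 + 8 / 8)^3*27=216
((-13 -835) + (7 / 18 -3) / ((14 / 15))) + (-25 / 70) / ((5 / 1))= -71473 / 84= -850.87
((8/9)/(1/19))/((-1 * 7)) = -152/63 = -2.41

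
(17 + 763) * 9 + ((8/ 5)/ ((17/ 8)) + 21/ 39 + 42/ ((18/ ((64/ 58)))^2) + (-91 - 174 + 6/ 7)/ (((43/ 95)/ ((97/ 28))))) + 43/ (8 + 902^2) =416779240598445626/ 83359330387515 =4999.79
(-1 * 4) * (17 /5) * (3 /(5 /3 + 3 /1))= -306 /35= -8.74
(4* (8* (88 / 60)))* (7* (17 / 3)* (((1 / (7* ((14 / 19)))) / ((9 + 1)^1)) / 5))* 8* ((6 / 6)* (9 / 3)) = 454784 / 2625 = 173.25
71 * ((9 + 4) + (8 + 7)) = 1988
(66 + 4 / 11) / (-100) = -73 / 110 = -0.66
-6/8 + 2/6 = -5/12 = -0.42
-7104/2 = -3552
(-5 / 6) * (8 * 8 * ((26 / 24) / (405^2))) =-104 / 295245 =-0.00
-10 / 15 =-2 / 3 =-0.67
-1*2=-2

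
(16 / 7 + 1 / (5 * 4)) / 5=327 / 700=0.47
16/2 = 8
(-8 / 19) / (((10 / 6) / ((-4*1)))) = 96 / 95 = 1.01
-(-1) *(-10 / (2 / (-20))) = 100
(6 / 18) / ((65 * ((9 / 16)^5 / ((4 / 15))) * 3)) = 4194304 / 518154975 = 0.01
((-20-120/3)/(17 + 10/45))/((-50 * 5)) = 0.01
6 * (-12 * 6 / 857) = -432 / 857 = -0.50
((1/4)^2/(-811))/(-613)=0.00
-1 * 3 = -3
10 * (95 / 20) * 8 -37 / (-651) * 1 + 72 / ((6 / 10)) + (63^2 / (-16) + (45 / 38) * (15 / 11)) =552092957 / 2176944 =253.61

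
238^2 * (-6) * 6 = -2039184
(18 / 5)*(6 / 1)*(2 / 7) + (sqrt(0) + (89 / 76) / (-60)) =196369 / 31920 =6.15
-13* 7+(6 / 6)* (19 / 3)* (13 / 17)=-4394 / 51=-86.16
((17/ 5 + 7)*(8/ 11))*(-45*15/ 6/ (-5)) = 1872/ 11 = 170.18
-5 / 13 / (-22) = 5 / 286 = 0.02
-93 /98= -0.95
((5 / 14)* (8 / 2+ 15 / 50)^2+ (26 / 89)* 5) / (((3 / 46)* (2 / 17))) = 26191917 / 24920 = 1051.04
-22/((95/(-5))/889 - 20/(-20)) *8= -179.84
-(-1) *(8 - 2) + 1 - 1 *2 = 5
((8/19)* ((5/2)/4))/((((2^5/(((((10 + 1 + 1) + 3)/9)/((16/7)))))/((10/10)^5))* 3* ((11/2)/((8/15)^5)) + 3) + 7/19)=4480/285734219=0.00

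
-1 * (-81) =81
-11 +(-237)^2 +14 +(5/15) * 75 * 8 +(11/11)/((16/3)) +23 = 902323/16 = 56395.19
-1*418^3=-73034632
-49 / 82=-0.60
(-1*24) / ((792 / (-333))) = 111 / 11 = 10.09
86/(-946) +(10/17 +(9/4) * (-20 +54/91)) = -1469163/34034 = -43.17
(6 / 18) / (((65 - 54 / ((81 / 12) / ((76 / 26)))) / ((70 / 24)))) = 455 / 19476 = 0.02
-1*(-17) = 17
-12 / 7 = -1.71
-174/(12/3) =-87/2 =-43.50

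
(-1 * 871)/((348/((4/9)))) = -871/783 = -1.11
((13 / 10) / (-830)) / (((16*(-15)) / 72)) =39 / 83000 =0.00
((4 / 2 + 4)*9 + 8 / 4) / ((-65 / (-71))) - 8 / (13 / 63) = 112 / 5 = 22.40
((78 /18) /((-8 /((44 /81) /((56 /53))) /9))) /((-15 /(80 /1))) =7579 /567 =13.37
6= 6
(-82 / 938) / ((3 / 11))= -451 / 1407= -0.32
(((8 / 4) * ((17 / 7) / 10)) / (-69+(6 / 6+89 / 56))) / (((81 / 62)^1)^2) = -522784 / 122001795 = -0.00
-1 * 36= -36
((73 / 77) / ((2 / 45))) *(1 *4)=85.32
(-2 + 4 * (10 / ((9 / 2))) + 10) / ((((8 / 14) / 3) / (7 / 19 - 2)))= -434 / 3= -144.67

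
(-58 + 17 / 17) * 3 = -171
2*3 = 6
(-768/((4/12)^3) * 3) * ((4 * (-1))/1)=248832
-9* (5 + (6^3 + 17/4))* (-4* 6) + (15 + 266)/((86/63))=4201947/86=48859.85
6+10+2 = 18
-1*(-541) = 541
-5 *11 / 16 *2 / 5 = -11 / 8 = -1.38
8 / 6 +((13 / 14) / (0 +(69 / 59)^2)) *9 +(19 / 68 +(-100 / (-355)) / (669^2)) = 61796334135841 / 8001533153124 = 7.72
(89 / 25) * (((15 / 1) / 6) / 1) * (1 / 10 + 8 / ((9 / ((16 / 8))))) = 15041 / 900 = 16.71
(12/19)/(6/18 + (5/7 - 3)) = -252/779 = -0.32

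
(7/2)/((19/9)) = 1.66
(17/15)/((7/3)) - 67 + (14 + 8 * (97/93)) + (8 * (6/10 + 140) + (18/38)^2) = 1080.85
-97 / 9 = -10.78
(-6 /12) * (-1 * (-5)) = -5 /2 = -2.50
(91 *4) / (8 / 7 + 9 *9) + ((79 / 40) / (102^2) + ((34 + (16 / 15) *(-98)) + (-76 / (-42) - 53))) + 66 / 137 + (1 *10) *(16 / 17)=-4929197351581 / 45896205600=-107.40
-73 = -73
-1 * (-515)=515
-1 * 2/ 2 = -1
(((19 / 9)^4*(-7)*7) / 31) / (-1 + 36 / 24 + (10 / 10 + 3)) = -12771458 / 1830519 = -6.98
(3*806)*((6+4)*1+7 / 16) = 201903 / 8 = 25237.88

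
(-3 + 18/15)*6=-54/5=-10.80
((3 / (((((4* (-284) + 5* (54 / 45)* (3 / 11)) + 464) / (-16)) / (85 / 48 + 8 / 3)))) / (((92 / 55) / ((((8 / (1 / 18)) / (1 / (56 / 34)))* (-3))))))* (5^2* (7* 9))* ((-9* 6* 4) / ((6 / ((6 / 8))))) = 2761911999000 / 480539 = 5747529.33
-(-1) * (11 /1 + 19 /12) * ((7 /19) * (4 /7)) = 151 /57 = 2.65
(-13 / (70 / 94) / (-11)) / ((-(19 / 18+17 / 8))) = -43992 / 88165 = -0.50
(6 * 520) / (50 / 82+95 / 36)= 960.40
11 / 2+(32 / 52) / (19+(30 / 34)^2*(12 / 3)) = 918537 / 166166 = 5.53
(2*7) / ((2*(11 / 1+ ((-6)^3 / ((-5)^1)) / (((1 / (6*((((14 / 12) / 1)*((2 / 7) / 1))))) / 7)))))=35 / 3079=0.01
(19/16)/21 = 19/336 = 0.06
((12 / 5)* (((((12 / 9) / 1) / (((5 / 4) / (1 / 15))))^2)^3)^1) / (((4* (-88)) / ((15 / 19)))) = -2097152 / 3012998291015625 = -0.00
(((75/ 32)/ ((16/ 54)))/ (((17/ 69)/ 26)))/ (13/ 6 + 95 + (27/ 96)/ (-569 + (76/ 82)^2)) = 5204302842375/ 605785777364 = 8.59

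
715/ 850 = 143/ 170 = 0.84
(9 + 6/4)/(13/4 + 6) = 42/37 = 1.14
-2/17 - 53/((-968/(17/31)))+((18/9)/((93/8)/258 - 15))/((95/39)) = -71067199349/498634983880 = -0.14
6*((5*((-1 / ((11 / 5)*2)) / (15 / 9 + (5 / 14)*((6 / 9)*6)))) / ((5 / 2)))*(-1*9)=1134 / 143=7.93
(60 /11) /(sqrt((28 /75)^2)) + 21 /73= 83742 /5621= 14.90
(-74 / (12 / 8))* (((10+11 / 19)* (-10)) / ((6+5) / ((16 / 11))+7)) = 1586560 / 4427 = 358.38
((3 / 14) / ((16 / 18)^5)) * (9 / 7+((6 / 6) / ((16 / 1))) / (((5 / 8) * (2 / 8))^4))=82262992419 / 2007040000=40.99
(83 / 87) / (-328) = -83 / 28536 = -0.00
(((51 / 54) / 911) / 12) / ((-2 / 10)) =-85 / 196776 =-0.00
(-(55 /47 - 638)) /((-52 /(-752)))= 119724 /13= 9209.54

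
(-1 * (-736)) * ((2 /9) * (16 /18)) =11776 /81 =145.38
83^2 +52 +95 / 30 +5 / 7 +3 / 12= 583391 / 84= 6945.13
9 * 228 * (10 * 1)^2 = 205200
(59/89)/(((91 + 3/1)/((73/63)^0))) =59/8366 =0.01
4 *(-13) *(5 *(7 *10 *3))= -54600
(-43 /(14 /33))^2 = 2013561 /196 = 10273.27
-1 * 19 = -19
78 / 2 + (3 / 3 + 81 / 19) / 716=132664 / 3401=39.01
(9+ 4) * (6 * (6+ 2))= 624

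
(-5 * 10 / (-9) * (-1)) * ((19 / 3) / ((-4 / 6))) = 475 / 9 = 52.78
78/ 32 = 39/ 16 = 2.44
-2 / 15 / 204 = -1 / 1530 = -0.00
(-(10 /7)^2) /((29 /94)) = -9400 /1421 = -6.62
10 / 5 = 2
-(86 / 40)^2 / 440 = -1849 / 176000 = -0.01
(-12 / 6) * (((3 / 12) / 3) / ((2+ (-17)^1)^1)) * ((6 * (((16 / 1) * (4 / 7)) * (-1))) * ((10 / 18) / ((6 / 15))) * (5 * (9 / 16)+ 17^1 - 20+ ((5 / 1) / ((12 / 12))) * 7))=-5570 / 189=-29.47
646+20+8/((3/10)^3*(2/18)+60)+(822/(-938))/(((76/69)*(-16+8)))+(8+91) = 13093114064917/17109975456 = 765.23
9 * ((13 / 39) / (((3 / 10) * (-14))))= -5 / 7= -0.71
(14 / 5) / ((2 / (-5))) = -7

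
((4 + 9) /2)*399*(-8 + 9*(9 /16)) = -243789 /32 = -7618.41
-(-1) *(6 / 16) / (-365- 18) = -3 / 3064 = -0.00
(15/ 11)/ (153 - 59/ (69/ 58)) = 207/ 15697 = 0.01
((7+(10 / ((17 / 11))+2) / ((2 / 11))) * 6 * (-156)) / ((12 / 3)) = -213174 / 17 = -12539.65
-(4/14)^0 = -1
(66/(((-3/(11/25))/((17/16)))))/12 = -2057/2400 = -0.86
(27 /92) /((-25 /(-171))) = 4617 /2300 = 2.01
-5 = -5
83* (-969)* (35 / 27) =-938315 / 9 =-104257.22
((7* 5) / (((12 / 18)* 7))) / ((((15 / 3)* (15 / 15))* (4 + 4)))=3 / 16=0.19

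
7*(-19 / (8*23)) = -133 / 184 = -0.72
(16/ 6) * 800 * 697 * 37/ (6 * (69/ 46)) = 165049600/ 27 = 6112948.15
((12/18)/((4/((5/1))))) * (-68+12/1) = -140/3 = -46.67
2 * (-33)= -66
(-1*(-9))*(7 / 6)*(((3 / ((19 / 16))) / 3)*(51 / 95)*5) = 8568 / 361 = 23.73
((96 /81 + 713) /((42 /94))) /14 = 906301 /7938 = 114.17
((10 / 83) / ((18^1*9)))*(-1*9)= -5 / 747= -0.01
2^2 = 4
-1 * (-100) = 100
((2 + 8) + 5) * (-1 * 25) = -375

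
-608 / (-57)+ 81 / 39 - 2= 419 / 39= 10.74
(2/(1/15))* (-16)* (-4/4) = 480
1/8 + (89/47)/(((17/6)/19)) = 81967/6392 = 12.82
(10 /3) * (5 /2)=25 /3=8.33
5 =5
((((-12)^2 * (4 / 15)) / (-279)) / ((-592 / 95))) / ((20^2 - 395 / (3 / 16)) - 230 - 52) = -2 / 180079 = -0.00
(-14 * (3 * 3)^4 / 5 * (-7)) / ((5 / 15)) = 1928934 / 5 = 385786.80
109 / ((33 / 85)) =9265 / 33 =280.76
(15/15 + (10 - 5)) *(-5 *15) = -450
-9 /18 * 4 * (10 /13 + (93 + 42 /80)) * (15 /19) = -147099 /988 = -148.89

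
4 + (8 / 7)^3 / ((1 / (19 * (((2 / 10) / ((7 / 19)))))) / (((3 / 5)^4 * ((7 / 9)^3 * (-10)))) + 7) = 7146252 / 1694147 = 4.22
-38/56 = -19/28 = -0.68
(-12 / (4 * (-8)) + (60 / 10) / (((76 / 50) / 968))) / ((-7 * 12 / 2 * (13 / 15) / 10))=-14521425 / 13832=-1049.84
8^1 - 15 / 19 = 137 / 19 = 7.21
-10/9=-1.11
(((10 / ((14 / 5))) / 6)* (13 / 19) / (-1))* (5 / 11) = -1625 / 8778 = -0.19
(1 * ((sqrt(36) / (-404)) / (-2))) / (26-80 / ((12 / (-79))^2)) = -27 / 12512284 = -0.00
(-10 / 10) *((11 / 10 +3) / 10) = -41 / 100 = -0.41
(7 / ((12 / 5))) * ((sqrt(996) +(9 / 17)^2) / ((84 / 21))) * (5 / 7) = 675 / 4624 +25 * sqrt(249) / 24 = 16.58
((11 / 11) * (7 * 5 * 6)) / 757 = 210 / 757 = 0.28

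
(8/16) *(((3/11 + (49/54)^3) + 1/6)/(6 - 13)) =-2055215/24249456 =-0.08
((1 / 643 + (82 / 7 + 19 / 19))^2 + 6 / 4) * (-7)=-6612238515 / 5788286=-1142.35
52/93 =0.56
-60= -60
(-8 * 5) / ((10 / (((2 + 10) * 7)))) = -336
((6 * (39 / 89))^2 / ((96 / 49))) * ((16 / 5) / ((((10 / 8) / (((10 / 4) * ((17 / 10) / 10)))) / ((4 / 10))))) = 1.54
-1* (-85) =85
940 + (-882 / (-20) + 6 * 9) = 10381 / 10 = 1038.10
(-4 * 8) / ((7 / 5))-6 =-202 / 7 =-28.86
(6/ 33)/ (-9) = -2/ 99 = -0.02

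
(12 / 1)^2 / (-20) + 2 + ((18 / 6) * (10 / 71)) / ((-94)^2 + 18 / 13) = -106038803 / 20392265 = -5.20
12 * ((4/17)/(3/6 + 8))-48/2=-6840/289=-23.67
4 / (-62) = -2 / 31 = -0.06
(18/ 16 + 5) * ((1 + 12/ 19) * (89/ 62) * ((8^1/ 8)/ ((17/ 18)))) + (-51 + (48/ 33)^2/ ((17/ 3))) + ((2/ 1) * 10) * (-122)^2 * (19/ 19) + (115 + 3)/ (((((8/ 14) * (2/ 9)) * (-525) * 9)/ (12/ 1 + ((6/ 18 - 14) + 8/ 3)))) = 6979700852281/ 23449800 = 297644.37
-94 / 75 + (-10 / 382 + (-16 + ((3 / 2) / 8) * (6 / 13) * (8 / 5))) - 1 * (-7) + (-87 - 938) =-192769142 / 186225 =-1035.14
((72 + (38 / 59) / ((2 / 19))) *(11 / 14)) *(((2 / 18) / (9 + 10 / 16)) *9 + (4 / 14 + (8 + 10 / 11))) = 1650022 / 2891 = 570.74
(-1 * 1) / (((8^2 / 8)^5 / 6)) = -3 / 16384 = -0.00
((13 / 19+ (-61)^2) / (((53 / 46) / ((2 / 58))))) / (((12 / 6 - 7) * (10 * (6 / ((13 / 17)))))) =-10571444 / 37233825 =-0.28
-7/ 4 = -1.75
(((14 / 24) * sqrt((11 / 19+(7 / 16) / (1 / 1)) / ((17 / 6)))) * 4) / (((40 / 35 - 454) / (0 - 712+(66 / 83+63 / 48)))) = 46194113 * sqrt(66538) / 5439009920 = 2.19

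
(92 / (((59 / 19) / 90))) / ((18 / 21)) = 183540 / 59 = 3110.85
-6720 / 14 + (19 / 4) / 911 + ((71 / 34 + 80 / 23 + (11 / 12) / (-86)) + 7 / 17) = -10250124917 / 21623496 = -474.03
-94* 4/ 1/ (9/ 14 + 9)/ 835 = -5264/ 112725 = -0.05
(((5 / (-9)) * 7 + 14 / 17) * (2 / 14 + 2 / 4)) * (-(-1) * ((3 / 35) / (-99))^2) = -67 / 45356850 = -0.00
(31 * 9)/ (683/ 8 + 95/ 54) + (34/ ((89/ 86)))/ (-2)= -22152806/ 1675069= -13.23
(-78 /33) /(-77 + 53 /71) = 923 /29777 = 0.03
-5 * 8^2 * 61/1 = -19520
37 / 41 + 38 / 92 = 2481 / 1886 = 1.32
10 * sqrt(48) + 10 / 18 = 5 / 9 + 40 * sqrt(3) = 69.84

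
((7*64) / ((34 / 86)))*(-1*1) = -19264 / 17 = -1133.18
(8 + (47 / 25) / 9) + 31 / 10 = 5089 / 450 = 11.31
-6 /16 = -3 /8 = -0.38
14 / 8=7 / 4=1.75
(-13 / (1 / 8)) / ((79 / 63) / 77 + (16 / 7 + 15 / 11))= -252252 / 8891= -28.37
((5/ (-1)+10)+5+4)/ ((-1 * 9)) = -14/ 9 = -1.56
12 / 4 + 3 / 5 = 18 / 5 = 3.60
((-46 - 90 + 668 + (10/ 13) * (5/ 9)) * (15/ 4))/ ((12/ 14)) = 1090145/ 468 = 2329.37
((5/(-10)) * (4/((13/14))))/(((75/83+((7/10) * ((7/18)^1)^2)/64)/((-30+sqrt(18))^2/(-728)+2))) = -4629726720/2633099261- 1548979200 * sqrt(2)/2633099261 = -2.59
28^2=784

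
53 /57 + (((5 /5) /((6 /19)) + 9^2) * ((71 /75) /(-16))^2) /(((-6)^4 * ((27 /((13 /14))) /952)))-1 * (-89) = 25831272731059 /287214336000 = 89.94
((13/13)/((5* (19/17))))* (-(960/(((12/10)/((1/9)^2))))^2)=-2176000/124659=-17.46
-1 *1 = -1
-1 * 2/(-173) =2/173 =0.01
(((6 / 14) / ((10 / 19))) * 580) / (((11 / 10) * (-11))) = -33060 / 847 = -39.03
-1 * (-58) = 58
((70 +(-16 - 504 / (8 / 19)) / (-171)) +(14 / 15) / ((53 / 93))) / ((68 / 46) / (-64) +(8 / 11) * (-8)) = -28884172064 / 2142991665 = -13.48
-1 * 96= -96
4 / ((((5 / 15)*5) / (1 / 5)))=12 / 25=0.48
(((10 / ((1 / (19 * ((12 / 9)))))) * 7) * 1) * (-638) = -3394160 / 3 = -1131386.67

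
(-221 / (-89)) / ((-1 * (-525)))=221 / 46725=0.00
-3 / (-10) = 3 / 10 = 0.30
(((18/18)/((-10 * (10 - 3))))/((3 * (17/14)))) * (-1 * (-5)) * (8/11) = -8/561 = -0.01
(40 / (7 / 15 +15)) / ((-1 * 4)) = -75 / 116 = -0.65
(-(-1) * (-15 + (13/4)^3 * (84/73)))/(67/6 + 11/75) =2146275/991048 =2.17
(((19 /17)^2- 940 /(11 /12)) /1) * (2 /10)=-3255949 /15895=-204.84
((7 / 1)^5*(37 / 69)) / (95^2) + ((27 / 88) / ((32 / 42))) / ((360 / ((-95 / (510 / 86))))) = 0.98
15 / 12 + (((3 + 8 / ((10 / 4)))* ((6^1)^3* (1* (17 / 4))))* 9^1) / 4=256147 / 20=12807.35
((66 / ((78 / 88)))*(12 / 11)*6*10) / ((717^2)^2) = 7040 / 381748610997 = 0.00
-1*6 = -6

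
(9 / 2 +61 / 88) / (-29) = -457 / 2552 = -0.18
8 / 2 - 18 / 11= 26 / 11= 2.36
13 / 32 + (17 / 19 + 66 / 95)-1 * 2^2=-6093 / 3040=-2.00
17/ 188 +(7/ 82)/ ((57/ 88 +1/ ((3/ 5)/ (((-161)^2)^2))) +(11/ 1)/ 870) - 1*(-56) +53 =12015207356536895297/ 110139888976905644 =109.09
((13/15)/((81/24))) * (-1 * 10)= -208/81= -2.57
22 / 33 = 2 / 3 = 0.67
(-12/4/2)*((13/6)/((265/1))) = -13/1060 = -0.01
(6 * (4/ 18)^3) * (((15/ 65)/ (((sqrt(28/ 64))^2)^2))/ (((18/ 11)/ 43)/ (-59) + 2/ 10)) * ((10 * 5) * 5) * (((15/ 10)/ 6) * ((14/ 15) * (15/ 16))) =4465120000/ 205039107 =21.78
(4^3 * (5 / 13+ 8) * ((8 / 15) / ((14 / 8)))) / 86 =111616 / 58695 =1.90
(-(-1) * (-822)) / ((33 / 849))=-232626 / 11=-21147.82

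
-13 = -13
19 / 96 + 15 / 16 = 109 / 96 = 1.14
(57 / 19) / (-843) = -1 / 281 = -0.00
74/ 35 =2.11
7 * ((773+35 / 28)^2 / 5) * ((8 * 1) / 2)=67139863 / 20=3356993.15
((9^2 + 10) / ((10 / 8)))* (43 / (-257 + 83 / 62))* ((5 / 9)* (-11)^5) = 1291634344 / 1179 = 1095533.79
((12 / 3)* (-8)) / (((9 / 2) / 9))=-64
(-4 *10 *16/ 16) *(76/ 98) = -1520/ 49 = -31.02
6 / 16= 3 / 8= 0.38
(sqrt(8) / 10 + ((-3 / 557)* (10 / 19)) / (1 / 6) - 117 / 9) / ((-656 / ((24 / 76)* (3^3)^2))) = 301278933 / 65953256 - 2187* sqrt(2) / 31160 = 4.47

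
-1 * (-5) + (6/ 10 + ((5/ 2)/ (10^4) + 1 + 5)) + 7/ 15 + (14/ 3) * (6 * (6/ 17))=4477651/ 204000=21.95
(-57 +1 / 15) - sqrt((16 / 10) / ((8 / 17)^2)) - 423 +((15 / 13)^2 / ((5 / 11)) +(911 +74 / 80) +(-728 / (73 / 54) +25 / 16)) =-302120459 / 2960880 - 17 * sqrt(10) / 20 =-104.73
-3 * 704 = -2112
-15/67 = -0.22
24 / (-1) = -24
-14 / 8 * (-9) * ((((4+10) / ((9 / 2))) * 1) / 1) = 49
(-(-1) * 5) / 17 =5 / 17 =0.29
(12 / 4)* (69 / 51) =69 / 17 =4.06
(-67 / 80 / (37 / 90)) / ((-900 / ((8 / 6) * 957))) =21373 / 7400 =2.89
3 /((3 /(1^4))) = 1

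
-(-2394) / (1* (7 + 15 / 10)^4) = 38304 / 83521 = 0.46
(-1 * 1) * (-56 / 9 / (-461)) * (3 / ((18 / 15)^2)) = -350 / 12447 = -0.03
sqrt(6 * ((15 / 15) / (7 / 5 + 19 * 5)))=sqrt(3615) / 241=0.25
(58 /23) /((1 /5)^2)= 1450 /23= 63.04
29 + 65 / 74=2211 / 74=29.88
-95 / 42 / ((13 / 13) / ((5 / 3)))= -475 / 126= -3.77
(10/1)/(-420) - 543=-22807/42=-543.02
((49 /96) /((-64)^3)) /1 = -49 /25165824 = -0.00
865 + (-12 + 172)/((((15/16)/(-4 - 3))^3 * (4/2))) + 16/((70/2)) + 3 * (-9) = -32463.54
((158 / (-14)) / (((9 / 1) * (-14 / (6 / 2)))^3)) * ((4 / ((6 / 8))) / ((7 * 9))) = 158 / 12252303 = 0.00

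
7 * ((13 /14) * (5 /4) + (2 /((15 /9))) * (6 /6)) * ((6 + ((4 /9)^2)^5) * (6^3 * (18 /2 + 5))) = 193609920603428 /645700815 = 299844.63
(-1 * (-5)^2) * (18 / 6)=-75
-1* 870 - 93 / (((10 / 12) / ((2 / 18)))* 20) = -43531 / 50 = -870.62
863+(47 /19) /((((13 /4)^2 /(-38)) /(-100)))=296247 /169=1752.94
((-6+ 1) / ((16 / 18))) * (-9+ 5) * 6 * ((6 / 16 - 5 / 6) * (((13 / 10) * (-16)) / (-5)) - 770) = -521037 / 5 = -104207.40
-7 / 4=-1.75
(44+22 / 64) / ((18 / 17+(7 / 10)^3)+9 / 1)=3015375 / 707324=4.26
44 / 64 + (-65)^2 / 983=78413 / 15728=4.99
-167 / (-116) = 167 / 116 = 1.44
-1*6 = -6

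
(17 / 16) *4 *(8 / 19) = 34 / 19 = 1.79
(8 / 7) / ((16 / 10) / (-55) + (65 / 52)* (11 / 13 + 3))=57200 / 239169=0.24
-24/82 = -12/41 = -0.29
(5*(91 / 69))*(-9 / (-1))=1365 / 23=59.35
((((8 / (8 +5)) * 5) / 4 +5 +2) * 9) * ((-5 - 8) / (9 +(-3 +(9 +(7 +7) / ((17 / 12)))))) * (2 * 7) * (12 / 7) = -41208 / 47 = -876.77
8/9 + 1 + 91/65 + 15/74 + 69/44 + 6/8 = 106406/18315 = 5.81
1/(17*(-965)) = -1/16405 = -0.00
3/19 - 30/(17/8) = -4509/323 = -13.96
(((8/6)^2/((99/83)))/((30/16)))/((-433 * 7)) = -10624/40509315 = -0.00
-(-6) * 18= 108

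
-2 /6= -1 /3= -0.33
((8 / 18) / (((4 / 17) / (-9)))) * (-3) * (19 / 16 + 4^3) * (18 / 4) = 14960.53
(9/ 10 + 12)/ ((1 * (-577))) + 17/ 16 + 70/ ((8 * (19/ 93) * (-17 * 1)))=-22054501/ 14909680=-1.48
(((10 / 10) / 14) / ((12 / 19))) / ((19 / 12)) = 1 / 14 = 0.07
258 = 258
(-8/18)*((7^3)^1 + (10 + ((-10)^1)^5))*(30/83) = 3985880/249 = 16007.55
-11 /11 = -1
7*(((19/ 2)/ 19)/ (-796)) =-0.00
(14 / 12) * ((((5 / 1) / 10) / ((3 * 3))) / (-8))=-7 / 864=-0.01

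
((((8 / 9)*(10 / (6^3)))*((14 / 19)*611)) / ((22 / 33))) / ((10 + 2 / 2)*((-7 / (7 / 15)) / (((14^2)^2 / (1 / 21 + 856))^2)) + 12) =3092855398330880 / 1326370429118457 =2.33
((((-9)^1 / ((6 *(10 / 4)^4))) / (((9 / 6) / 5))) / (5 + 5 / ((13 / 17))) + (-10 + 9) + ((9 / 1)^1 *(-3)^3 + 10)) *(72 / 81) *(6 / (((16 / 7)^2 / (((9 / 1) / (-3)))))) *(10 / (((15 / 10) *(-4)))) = -53749423 / 45000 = -1194.43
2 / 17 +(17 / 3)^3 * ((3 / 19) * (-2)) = -166700 / 2907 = -57.34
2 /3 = 0.67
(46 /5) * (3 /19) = 138 /95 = 1.45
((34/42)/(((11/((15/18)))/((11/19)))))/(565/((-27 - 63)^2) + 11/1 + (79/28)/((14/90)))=26775/22025674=0.00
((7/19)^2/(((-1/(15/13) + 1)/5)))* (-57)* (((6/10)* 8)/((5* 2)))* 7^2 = -6823.89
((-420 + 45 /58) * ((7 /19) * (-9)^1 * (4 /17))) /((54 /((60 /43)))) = 3404100 /402781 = 8.45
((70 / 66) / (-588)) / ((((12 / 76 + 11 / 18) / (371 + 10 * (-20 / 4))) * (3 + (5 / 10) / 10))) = -304950 / 1235311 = -0.25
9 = 9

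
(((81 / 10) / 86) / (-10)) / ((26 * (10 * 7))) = -81 / 15652000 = -0.00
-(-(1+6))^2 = -49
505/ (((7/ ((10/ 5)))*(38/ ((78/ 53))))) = 39390/ 7049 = 5.59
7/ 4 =1.75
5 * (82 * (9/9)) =410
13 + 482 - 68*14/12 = 1247/3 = 415.67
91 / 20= 4.55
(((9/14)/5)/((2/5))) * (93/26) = 837/728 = 1.15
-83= -83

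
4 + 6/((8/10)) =23/2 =11.50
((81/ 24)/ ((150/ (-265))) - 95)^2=65237929/ 6400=10193.43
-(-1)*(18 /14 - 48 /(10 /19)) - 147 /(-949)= -2981358 /33215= -89.76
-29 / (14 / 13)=-26.93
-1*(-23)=23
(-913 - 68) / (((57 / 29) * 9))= -55.46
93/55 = 1.69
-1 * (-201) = 201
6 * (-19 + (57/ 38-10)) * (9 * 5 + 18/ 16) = -60885/ 8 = -7610.62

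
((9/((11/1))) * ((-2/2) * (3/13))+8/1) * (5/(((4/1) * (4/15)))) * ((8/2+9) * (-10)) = -418875/88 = -4759.94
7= 7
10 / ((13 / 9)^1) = 90 / 13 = 6.92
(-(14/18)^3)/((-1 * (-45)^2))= 343/1476225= 0.00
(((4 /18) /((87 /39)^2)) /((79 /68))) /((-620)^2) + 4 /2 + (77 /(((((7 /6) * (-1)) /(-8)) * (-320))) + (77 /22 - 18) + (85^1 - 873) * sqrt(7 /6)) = -394 * sqrt(42) /3 - 813102733319 /57463091100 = -865.29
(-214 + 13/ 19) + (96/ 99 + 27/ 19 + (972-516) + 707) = 596951/ 627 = 952.07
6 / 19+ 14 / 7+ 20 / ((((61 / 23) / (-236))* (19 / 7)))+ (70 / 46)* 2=-17335298 / 26657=-650.31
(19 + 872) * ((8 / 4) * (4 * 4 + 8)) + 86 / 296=6329707 / 148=42768.29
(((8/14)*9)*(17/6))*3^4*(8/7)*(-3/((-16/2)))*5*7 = 123930/7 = 17704.29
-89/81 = -1.10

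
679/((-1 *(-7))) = 97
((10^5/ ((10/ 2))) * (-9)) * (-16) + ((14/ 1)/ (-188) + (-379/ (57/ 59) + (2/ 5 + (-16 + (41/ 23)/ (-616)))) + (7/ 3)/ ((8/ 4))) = 182163410817583/ 63260120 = 2879593.19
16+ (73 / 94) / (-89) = 133783 / 8366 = 15.99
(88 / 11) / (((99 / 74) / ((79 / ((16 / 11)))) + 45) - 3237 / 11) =-128612 / 4007037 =-0.03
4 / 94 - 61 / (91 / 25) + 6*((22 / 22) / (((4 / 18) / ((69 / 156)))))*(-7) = -1716135 / 17108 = -100.31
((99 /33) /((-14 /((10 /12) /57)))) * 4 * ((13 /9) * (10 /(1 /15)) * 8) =-26000 /1197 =-21.72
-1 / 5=-0.20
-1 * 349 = -349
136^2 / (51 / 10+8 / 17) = 3144320 / 947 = 3320.30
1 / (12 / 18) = 3 / 2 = 1.50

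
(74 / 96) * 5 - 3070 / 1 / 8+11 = -17707 / 48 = -368.90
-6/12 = -1/2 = -0.50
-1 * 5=-5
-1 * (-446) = 446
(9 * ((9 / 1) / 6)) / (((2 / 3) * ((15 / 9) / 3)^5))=4782969 / 12500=382.64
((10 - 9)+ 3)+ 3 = 7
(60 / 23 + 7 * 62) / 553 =10042 / 12719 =0.79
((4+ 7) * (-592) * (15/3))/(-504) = 64.60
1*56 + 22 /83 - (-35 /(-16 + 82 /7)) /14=55459 /996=55.68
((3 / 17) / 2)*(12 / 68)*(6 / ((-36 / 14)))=-21 / 578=-0.04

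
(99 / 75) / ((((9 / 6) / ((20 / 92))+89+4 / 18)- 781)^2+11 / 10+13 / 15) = 0.00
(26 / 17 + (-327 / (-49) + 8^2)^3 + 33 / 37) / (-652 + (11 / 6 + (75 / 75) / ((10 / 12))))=-783668433875700 / 1440729771649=-543.94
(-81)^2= 6561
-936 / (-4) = 234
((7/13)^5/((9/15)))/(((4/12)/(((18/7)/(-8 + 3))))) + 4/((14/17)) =12321436/2599051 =4.74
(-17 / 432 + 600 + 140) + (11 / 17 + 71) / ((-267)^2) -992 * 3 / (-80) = 226044554539 / 290859120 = 777.16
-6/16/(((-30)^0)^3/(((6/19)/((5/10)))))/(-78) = 3/988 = 0.00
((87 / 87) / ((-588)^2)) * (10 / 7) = 5 / 1210104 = 0.00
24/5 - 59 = -271/5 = -54.20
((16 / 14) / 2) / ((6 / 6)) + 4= 32 / 7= 4.57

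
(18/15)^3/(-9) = -24/125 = -0.19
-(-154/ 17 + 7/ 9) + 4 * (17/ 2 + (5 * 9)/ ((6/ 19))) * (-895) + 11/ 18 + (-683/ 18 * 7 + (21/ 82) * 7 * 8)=-3392578774/ 6273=-540822.38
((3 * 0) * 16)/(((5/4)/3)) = 0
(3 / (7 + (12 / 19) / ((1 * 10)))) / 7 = 285 / 4697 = 0.06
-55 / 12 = -4.58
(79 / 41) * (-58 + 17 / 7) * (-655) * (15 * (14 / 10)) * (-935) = -56461298025 / 41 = -1377104829.88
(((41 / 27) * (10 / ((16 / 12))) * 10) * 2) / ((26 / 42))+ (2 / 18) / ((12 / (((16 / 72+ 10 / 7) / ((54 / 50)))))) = 219692600 / 597051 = 367.96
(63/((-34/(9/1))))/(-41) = 567/1394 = 0.41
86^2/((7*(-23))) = -7396/161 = -45.94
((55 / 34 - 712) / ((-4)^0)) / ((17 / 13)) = -313989 / 578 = -543.23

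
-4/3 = -1.33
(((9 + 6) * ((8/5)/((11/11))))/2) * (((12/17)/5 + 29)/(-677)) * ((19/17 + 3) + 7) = -5617836/978265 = -5.74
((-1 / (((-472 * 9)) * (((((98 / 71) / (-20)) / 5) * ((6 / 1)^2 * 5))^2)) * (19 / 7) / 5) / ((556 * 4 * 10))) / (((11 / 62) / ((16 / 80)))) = 2969149 / 2829548815188480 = 0.00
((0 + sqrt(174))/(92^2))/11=sqrt(174)/93104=0.00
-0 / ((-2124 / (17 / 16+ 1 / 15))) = 0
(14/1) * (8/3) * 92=10304/3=3434.67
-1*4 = -4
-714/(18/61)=-7259/3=-2419.67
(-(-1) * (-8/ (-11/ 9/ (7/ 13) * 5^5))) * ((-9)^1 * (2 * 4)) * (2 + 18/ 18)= -0.24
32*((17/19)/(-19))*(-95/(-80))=-34/19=-1.79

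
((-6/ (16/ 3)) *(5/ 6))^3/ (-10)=675/ 8192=0.08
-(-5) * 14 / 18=35 / 9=3.89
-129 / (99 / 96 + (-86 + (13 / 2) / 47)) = 194016 / 127585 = 1.52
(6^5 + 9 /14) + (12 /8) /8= 871005 /112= 7776.83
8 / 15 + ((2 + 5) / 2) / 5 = 37 / 30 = 1.23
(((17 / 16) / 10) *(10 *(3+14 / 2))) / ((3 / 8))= 85 / 3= 28.33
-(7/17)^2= -49/289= -0.17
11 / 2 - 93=-175 / 2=-87.50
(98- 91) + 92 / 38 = 179 / 19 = 9.42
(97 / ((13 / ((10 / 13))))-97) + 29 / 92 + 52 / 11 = -14745669 / 171028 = -86.22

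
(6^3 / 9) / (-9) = -8 / 3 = -2.67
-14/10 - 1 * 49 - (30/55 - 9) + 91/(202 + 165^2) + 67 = 37799411/1508485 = 25.06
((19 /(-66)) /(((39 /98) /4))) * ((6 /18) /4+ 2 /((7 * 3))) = -665 /1287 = -0.52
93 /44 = 2.11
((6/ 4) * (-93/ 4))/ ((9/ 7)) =-217/ 8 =-27.12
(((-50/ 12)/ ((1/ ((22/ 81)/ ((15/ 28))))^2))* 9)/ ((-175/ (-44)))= -1192576/ 492075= -2.42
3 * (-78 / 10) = -117 / 5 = -23.40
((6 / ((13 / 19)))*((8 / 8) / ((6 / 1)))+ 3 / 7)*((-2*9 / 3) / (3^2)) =-344 / 273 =-1.26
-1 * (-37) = 37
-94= -94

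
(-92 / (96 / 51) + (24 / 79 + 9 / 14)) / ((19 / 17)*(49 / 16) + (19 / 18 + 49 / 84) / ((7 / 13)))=-64882710 / 8753911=-7.41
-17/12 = -1.42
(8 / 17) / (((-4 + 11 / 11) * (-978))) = 0.00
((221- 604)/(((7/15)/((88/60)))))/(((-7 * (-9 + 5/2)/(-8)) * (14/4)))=269632/4459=60.47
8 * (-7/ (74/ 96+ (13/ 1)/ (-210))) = -31360/ 397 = -78.99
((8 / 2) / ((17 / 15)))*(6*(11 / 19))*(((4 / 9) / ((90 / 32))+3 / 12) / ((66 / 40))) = 26440 / 8721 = 3.03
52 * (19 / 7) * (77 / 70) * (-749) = -581438 / 5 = -116287.60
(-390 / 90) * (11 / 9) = -143 / 27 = -5.30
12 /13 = 0.92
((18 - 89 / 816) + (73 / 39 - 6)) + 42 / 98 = 351263 / 24752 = 14.19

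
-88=-88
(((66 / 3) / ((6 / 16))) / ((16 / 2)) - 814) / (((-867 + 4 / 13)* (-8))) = -7865 / 67602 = -0.12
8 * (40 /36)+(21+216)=2213 /9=245.89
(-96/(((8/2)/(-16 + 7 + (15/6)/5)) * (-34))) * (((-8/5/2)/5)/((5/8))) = 192/125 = 1.54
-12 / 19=-0.63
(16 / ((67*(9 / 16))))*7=1792 / 603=2.97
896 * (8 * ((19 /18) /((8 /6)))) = 17024 /3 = 5674.67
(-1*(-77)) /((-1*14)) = -11 /2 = -5.50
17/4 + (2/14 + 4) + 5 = 375/28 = 13.39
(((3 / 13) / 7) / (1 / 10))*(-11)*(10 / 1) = -3300 / 91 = -36.26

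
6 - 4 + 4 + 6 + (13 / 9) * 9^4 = 9489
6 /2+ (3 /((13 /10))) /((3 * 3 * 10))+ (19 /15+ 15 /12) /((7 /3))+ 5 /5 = 27869 /5460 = 5.10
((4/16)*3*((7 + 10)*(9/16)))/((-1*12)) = -153/256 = -0.60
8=8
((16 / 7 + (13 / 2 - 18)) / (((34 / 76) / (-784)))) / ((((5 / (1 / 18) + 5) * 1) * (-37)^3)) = -0.00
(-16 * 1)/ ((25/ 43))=-688/ 25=-27.52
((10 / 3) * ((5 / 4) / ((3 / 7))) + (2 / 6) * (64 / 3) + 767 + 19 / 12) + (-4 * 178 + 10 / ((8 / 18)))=1151 / 12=95.92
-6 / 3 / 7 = -2 / 7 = -0.29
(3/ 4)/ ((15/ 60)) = 3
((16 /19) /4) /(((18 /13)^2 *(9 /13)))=2197 /13851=0.16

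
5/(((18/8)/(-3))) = -20/3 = -6.67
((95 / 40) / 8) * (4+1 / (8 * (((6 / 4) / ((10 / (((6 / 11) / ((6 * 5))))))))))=5681 / 384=14.79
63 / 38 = 1.66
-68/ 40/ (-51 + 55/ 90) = 0.03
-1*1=-1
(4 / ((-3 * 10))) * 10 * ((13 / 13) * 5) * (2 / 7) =-40 / 21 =-1.90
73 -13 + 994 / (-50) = 1003 / 25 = 40.12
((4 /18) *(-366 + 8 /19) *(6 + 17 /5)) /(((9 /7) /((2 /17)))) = -9140936 /130815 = -69.88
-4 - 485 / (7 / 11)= -5363 / 7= -766.14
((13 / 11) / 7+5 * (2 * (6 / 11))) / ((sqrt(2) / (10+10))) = 4330 * sqrt(2) / 77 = 79.53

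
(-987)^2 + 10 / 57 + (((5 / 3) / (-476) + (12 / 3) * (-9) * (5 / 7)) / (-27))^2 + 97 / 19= 27515322545289883 / 28244737584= 974175.19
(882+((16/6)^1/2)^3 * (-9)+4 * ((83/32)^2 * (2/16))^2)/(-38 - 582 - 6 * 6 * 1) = -43461146675/33017561088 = -1.32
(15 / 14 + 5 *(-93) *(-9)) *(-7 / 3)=-19535 / 2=-9767.50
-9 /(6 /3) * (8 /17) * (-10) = 360 /17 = 21.18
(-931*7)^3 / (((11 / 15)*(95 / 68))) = -2971801033908 / 11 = -270163730355.27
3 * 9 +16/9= 28.78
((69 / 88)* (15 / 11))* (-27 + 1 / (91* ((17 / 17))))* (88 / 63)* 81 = -3264.97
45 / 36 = 5 / 4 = 1.25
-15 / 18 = -5 / 6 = -0.83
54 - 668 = -614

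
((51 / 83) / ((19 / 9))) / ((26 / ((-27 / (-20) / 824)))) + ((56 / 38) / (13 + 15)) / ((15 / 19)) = 135179771 / 2027138880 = 0.07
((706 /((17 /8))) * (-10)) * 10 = -564800 /17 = -33223.53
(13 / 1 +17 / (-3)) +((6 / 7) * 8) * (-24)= -157.24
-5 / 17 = -0.29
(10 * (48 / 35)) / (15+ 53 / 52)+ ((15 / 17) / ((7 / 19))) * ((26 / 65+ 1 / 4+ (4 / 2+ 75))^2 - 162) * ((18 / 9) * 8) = 385601241 / 1715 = 224840.37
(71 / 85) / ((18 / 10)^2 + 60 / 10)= 355 / 3927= 0.09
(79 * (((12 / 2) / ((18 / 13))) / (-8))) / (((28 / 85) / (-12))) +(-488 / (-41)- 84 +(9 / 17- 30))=56880207 / 39032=1457.27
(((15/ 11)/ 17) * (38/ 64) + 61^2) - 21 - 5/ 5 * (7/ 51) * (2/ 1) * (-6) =22150941/ 5984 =3701.69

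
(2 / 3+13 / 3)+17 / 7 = 52 / 7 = 7.43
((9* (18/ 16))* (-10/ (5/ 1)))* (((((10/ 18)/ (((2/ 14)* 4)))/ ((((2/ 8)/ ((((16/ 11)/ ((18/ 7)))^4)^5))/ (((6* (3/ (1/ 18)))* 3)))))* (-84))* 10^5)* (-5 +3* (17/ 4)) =69869609874175190319663036717986742272000000/ 1246619322660007424004265600585789041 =56047270.09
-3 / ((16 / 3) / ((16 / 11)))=-9 / 11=-0.82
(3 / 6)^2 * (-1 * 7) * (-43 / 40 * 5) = 301 / 32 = 9.41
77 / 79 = 0.97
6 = 6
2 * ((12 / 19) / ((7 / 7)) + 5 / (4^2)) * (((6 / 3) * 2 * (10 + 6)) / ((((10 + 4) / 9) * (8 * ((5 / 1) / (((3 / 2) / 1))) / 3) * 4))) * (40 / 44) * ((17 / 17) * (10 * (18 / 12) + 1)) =6642 / 209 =31.78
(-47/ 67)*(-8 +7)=0.70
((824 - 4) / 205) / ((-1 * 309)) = -4 / 309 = -0.01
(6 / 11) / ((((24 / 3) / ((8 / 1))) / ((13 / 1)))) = 78 / 11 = 7.09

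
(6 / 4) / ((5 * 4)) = 3 / 40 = 0.08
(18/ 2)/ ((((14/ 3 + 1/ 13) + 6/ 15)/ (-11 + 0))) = -19305/ 1003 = -19.25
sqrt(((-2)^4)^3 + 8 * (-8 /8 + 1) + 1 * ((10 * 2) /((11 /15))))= 2 * sqrt(124729) /11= 64.21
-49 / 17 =-2.88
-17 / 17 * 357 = -357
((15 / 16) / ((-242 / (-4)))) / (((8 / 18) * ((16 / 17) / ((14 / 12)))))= 5355 / 123904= 0.04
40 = 40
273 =273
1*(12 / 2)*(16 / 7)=96 / 7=13.71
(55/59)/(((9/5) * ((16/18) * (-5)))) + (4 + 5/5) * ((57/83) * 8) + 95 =122.35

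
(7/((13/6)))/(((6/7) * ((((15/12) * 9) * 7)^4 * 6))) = 128/7836294375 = 0.00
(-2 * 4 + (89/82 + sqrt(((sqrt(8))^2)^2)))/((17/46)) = 2047/697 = 2.94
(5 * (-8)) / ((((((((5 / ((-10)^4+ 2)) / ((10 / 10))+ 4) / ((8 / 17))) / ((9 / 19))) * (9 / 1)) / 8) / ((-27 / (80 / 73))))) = 630846144 / 12924199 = 48.81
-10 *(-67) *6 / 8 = 1005 / 2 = 502.50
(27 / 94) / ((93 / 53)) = 477 / 2914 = 0.16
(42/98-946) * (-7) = 6619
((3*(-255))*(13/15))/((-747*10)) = 0.09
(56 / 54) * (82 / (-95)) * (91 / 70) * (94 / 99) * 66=-2805712 / 38475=-72.92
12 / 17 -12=-192 / 17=-11.29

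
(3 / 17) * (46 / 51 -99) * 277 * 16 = -76724.21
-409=-409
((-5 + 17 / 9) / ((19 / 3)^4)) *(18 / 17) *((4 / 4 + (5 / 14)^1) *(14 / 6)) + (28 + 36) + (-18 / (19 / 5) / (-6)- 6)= 6854273 / 116603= 58.78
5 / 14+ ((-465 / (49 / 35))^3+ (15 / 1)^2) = -25136001655 / 686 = -36641401.83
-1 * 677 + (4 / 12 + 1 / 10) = -20297 / 30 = -676.57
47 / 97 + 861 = 83564 / 97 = 861.48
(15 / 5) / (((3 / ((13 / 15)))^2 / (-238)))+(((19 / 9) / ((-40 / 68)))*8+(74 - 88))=-69052 / 675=-102.30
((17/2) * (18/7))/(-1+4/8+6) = 306/77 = 3.97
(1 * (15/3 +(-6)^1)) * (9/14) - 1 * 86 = -1213/14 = -86.64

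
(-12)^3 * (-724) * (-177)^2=39194834688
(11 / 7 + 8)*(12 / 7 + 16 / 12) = 4288 / 147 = 29.17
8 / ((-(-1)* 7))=8 / 7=1.14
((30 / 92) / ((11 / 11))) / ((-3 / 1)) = -5 / 46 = -0.11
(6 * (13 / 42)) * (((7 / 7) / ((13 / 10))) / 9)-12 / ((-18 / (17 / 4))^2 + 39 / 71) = -3906338 / 7966035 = -0.49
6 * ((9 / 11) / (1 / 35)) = 1890 / 11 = 171.82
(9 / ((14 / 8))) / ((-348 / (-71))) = 213 / 203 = 1.05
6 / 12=1 / 2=0.50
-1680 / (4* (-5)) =84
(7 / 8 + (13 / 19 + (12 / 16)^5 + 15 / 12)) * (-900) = -13336425 / 4864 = -2741.86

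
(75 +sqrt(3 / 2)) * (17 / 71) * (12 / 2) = 51 * sqrt(6) / 71 +7650 / 71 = 109.51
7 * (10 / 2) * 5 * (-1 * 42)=-7350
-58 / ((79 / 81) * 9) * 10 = -5220 / 79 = -66.08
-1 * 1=-1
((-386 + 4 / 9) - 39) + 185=-2156 / 9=-239.56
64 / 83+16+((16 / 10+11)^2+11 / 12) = 4393549 / 24900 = 176.45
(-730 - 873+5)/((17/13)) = -1222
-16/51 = -0.31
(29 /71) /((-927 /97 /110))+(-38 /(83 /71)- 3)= -219645389 /5462811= -40.21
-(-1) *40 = 40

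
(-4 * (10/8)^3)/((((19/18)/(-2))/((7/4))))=7875/304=25.90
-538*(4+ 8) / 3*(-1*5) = 10760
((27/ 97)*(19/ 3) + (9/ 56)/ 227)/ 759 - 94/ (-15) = 29335601173/ 4679477880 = 6.27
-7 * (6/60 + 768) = -53767/10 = -5376.70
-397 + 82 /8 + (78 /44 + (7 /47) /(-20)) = -1990371 /5170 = -384.98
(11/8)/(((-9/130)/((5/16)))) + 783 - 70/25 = 2229101/2880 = 773.99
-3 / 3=-1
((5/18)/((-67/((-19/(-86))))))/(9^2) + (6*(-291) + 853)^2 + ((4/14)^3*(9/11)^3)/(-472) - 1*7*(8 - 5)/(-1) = 180455166001748220091/226284582505212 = 797470.00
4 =4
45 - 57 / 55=2418 / 55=43.96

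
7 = 7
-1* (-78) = 78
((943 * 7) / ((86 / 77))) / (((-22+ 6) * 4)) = -508277 / 5504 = -92.35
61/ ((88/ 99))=68.62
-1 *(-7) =7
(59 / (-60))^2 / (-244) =-3481 / 878400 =-0.00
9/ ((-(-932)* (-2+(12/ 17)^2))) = -2601/ 404488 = -0.01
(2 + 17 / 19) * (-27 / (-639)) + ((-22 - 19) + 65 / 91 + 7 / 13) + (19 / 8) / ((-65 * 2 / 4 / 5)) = -39.99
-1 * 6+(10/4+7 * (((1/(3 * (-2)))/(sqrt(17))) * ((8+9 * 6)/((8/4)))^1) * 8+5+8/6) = 17/6-868 * sqrt(17)/51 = -67.34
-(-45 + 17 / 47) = 2098 / 47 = 44.64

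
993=993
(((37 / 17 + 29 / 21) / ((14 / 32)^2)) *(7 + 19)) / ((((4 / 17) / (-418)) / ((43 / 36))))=-9496023680 / 9261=-1025377.79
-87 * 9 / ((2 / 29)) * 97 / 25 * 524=-23083027.92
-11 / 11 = -1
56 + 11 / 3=179 / 3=59.67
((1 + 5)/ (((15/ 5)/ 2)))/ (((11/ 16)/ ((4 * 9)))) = 2304/ 11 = 209.45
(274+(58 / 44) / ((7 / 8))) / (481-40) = 21214 / 33957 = 0.62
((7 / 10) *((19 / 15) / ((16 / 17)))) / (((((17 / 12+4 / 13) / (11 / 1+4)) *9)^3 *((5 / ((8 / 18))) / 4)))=158957344 / 525557943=0.30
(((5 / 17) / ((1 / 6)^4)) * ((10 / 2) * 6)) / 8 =24300 / 17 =1429.41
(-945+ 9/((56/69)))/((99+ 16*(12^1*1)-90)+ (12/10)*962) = -9685/14056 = -0.69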